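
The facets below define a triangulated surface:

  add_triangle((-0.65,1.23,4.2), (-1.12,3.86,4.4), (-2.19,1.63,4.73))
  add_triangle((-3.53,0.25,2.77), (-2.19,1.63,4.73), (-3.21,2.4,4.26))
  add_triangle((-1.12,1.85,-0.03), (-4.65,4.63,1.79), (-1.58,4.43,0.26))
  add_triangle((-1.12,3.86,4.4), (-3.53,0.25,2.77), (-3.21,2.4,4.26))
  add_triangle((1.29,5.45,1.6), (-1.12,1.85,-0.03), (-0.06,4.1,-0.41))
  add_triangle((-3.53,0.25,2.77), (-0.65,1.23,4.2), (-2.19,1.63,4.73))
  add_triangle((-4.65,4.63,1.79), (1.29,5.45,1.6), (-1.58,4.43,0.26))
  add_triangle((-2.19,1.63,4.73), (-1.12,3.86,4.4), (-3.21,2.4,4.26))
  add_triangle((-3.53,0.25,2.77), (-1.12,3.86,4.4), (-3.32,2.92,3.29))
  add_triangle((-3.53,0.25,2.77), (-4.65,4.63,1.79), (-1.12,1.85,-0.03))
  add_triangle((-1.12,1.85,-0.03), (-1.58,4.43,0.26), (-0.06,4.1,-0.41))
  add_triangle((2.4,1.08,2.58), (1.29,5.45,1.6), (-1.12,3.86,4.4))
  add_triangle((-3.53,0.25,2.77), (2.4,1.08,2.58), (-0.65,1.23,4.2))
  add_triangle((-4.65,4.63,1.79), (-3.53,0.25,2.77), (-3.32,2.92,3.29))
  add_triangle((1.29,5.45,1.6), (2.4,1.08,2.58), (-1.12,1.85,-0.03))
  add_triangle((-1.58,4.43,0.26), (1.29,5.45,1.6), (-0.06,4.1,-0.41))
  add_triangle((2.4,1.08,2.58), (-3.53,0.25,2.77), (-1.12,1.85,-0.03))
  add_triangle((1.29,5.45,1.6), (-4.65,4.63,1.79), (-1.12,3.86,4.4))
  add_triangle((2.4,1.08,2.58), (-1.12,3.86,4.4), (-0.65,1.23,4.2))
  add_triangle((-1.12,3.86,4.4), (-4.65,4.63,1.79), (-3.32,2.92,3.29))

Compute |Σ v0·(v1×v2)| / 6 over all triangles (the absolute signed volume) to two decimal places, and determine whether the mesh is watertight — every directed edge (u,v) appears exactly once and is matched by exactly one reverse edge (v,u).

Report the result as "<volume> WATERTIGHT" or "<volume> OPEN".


56.57 WATERTIGHT

Per-triangle v0·(v1×v2)/6:
  t1: +2.5491
  t2: +2.3386
  t3: +0.8227
  t4: -0.6281
  t5: -1.7470
  t6: +1.1042
  t7: +6.4593
  t8: +2.9605
  t9: +4.0388
  t10: +0.3632
  t11: +0.3645
  t12: +10.5432
  t13: +0.3954
  t14: +4.6689
  t15: -2.0859
  t16: +2.8789
  t17: -5.3180
  t18: +16.2544
  t19: +5.1384
  t20: +5.4664
Σ = +56.5674 → |volume| = 56.57

Directed edges: 60 total, each appears once with its reverse present → watertight.


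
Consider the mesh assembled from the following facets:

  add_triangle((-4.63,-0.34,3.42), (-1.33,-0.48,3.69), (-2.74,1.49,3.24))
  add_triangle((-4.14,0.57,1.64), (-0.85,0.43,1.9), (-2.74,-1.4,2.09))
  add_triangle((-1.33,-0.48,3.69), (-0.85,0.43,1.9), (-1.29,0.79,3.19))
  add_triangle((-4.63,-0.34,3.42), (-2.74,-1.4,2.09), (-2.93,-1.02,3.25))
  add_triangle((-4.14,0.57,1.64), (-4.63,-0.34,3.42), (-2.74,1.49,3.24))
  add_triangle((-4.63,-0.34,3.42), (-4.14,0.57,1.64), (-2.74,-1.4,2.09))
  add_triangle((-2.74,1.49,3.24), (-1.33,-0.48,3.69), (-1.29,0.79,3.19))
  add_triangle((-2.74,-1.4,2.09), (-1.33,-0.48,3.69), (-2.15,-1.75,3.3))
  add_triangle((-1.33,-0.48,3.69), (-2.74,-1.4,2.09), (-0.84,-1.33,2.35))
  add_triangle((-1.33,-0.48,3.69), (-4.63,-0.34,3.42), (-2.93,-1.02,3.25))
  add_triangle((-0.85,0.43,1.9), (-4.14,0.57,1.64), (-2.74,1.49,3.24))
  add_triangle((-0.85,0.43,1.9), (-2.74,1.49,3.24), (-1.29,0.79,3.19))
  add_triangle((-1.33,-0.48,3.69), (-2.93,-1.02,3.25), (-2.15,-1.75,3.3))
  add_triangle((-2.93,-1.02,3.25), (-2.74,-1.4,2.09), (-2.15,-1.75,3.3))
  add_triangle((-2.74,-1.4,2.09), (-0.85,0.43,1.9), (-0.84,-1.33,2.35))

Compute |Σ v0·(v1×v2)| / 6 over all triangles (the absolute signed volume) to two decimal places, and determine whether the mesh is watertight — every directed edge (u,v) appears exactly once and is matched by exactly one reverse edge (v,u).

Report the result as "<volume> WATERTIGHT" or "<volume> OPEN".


9.02 OPEN

Per-triangle v0·(v1×v2)/6:
  t1: +3.8923
  t2: -2.1340
  t3: -0.0640
  t4: +0.9633
  t5: +2.6708
  t6: +1.2672
  t7: +1.0002
  t8: -0.9472
  t9: +1.2564
  t10: +1.3613
  t11: -0.7350
  t12: -0.0607
  t13: +1.0756
  t14: +0.6637
  t15: -1.1895
Σ = +9.0204 → |volume| = 9.02

Directed edges: 45 total; 3 unmatched, e.g. (-1.33,-0.48,3.69)→(-0.85,0.43,1.9) → open.


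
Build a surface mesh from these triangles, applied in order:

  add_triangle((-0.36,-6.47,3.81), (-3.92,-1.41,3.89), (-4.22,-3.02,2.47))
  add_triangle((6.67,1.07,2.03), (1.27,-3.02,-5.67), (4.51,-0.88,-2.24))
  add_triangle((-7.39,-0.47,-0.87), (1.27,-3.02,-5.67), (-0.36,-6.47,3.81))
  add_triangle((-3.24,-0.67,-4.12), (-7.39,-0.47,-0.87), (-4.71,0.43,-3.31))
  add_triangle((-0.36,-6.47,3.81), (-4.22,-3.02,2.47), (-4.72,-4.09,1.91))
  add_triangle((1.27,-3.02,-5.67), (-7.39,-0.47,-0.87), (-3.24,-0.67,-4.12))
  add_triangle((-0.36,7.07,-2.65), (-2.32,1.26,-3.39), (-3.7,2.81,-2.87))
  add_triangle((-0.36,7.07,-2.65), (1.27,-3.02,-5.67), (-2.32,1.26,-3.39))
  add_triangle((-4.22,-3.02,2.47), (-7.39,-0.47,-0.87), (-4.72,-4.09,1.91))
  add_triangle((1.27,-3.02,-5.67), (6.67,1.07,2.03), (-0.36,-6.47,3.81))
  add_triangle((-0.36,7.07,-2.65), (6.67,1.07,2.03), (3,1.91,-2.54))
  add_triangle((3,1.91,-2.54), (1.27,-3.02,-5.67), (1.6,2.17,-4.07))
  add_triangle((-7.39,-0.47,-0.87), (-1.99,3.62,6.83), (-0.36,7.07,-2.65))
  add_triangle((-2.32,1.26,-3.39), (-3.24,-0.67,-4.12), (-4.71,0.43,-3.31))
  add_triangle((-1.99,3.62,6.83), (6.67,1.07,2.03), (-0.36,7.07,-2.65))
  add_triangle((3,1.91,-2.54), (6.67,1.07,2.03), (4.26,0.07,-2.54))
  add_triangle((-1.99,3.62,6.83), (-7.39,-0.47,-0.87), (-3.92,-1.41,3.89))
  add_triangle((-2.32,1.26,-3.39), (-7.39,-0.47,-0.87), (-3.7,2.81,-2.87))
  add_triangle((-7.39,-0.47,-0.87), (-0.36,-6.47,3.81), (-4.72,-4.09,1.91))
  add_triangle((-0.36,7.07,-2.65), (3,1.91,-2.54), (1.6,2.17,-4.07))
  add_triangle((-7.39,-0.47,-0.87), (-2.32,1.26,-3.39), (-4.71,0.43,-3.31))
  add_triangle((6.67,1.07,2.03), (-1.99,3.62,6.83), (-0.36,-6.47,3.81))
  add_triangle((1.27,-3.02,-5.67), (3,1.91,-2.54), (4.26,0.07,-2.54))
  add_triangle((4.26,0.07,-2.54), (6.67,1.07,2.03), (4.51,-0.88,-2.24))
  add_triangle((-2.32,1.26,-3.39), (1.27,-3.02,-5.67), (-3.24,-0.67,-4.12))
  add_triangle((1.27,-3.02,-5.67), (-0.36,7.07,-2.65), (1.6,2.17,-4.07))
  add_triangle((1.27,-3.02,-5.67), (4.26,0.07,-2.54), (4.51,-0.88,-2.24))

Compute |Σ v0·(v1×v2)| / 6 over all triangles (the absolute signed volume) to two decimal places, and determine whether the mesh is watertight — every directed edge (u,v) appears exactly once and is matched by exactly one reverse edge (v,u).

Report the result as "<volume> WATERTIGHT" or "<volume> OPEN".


Per-triangle v0·(v1×v2)/6:
  t1: +10.5040
  t2: +2.1505
  t3: +60.9236
  t4: +4.9339
  t5: +5.5284
  t6: +10.9527
  t7: +7.3997
  t8: +21.9182
  t9: +5.4921
  t10: +57.2192
  t11: +23.3259
  t12: +7.8430
  t13: +73.7470
  t14: +2.8506
  t15: +70.0426
  t16: +8.4481
  t17: +30.1790
  t18: +7.4704
  t19: +1.5970
  t20: +8.2089
  t21: +1.9763
  t22: +70.1677
  t23: +8.1123
  t24: +4.3754
  t25: +7.6237
  t26: +9.4262
  t27: +4.2975
Σ = +526.7137 → |volume| = 526.71

Directed edges: 81 total; 9 unmatched, e.g. (-0.36,-6.47,3.81)→(-3.92,-1.41,3.89) → open.

526.71 OPEN


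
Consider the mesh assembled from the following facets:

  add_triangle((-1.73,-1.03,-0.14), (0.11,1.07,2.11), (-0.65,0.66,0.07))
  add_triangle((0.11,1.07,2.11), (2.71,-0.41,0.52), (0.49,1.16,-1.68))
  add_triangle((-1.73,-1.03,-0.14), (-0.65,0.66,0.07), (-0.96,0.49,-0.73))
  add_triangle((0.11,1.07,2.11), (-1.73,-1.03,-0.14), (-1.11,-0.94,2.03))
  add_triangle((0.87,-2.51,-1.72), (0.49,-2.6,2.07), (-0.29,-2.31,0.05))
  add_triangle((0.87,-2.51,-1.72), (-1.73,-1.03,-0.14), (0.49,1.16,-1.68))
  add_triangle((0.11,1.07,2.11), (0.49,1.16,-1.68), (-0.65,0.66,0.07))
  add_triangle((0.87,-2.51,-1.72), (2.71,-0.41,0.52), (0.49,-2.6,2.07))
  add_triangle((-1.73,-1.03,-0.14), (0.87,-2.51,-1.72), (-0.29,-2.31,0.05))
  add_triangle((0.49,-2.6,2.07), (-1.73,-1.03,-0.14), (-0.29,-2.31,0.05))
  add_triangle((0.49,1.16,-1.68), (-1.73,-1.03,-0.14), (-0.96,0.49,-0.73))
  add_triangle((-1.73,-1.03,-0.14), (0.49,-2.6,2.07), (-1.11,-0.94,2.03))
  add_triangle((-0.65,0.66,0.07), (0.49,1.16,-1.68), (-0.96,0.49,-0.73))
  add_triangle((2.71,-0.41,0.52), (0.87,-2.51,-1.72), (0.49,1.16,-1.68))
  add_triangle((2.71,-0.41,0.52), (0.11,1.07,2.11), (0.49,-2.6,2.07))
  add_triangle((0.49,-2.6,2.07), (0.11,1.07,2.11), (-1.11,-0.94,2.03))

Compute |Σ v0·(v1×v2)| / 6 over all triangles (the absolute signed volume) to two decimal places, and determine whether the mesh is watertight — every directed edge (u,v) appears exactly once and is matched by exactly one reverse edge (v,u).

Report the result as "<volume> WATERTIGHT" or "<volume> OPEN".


24.64 WATERTIGHT

Per-triangle v0·(v1×v2)/6:
  t1: +0.5988
  t2: +2.0351
  t3: +0.2344
  t4: +0.7831
  t5: +1.4765
  t6: +1.9496
  t7: +0.5893
  t8: +4.2754
  t9: +1.1675
  t10: +1.1900
  t11: +0.3631
  t12: +1.6041
  t13: +0.2351
  t14: +2.9575
  t15: +3.3529
  t16: +1.8251
Σ = +24.6375 → |volume| = 24.64

Directed edges: 48 total, each appears once with its reverse present → watertight.


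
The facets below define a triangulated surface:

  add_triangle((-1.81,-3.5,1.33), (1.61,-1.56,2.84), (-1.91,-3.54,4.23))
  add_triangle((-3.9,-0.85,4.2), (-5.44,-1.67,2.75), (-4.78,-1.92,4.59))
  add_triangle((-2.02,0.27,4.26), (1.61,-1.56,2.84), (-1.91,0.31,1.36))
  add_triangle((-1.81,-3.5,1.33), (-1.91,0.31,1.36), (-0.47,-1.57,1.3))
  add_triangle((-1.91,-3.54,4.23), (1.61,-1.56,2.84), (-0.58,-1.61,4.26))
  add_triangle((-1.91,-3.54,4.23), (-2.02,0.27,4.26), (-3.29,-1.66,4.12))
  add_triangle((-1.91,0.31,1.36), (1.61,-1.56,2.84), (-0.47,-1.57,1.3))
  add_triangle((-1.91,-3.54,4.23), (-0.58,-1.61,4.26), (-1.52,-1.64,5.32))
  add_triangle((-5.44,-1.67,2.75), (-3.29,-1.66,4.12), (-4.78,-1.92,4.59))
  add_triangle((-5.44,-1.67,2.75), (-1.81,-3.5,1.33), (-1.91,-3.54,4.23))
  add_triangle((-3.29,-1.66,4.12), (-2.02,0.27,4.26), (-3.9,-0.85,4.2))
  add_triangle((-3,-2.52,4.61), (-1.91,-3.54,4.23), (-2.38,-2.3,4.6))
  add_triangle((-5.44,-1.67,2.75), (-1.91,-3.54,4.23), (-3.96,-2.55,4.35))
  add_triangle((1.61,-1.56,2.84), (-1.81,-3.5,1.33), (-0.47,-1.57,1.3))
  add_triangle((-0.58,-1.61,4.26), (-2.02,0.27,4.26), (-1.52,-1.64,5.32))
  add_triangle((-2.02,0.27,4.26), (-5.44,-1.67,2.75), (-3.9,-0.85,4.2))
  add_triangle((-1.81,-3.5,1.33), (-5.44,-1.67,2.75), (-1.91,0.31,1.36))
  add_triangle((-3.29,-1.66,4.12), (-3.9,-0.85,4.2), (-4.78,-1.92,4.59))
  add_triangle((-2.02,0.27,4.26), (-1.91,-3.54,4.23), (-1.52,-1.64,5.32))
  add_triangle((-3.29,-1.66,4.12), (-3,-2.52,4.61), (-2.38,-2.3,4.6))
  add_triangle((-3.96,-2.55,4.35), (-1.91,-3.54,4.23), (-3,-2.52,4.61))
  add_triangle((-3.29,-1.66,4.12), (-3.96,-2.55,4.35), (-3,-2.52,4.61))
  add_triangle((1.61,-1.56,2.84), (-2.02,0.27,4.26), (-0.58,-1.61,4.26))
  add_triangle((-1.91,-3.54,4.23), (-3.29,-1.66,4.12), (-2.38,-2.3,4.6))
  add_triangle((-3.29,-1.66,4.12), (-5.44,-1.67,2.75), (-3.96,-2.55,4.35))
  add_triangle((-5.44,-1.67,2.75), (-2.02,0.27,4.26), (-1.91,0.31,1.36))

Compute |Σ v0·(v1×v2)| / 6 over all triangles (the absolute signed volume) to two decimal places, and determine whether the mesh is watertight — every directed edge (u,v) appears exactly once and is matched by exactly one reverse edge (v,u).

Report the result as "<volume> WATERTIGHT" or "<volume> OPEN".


Per-triangle v0·(v1×v2)/6:
  t1: +4.1709
  t2: +1.5988
  t3: -1.0931
  t4: -1.1442
  t5: +3.2131
  t6: +3.7439
  t7: -1.6900
  t8: +1.4478
  t9: +0.2728
  t10: +7.6032
  t11: +1.5440
  t12: +0.7176
  t13: +2.3390
  t14: -0.5434
  t15: +0.6832
  t16: +0.7788
  t17: -1.3903
  t18: +0.6711
  t19: +2.5764
  t20: +0.3795
  t21: +1.1766
  t22: +0.5943
  t23: +2.1676
  t24: -1.1801
  t25: +1.5884
  t26: +2.3138
Σ = +32.5396 → |volume| = 32.54

Directed edges: 78 total, each appears once with its reverse present → watertight.

32.54 WATERTIGHT


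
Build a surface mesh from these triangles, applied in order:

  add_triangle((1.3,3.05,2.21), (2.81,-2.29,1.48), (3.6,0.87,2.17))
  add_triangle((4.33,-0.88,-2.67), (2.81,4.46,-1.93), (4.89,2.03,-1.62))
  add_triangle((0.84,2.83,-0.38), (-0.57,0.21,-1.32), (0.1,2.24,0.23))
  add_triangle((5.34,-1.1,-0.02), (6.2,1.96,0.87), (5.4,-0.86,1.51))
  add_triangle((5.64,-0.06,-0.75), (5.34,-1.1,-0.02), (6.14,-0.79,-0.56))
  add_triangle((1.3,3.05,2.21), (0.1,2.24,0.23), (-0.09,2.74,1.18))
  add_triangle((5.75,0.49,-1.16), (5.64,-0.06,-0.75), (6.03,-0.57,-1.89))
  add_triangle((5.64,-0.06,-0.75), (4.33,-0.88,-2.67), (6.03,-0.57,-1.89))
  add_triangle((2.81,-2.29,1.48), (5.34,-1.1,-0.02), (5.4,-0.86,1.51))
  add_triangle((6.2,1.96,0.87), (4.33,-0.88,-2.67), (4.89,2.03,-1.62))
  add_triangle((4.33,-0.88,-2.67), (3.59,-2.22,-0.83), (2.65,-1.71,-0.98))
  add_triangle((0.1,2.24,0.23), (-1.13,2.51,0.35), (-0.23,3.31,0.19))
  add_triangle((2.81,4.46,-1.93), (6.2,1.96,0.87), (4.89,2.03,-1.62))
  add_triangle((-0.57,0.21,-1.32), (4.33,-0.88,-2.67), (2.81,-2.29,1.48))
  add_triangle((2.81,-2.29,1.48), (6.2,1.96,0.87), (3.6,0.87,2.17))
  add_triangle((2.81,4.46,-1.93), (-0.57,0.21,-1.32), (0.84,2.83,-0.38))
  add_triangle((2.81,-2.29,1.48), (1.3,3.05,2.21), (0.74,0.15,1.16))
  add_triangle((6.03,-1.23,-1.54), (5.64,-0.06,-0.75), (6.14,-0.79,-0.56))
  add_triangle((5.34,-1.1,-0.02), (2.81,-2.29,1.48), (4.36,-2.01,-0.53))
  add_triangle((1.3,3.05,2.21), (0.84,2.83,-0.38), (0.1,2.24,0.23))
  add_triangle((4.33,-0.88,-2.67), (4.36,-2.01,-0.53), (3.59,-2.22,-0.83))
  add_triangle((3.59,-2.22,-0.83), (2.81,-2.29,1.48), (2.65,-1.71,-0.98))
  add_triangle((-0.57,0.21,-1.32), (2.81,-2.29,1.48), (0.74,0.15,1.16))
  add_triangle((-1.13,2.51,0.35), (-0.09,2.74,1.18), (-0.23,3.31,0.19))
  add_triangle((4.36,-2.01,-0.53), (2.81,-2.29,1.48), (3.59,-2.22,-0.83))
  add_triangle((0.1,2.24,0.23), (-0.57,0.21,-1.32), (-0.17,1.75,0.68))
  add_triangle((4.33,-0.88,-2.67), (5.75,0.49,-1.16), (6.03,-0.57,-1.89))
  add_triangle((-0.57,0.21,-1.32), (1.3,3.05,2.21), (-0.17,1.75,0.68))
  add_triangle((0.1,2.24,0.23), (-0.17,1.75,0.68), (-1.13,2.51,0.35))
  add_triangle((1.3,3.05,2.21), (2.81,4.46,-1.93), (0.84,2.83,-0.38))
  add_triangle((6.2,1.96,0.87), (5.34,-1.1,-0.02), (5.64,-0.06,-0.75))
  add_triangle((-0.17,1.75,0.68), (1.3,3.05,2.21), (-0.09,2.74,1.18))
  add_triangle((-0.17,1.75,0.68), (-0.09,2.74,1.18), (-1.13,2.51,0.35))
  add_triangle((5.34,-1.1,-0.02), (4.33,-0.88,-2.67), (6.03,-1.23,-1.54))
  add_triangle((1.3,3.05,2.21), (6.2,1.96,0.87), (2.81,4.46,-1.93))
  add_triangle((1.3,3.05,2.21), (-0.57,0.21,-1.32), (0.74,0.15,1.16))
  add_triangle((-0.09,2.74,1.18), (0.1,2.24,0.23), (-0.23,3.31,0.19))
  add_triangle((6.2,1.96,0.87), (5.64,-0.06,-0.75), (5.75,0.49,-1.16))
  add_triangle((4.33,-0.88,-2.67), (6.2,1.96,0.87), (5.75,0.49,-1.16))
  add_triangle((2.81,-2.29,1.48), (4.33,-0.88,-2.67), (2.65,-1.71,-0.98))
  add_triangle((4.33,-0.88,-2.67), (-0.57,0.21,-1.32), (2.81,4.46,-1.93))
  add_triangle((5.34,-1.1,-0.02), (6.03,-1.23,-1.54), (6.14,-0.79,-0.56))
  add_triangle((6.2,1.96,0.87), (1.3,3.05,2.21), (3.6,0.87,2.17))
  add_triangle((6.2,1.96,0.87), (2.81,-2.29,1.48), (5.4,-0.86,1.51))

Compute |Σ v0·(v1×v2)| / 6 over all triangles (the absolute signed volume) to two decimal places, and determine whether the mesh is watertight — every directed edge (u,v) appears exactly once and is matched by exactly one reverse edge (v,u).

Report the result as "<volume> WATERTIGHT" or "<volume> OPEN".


78.31 OPEN

Per-triangle v0·(v1×v2)/6:
  t1: +2.1901
  t2: +5.4965
  t3: +0.5025
  t4: +4.2081
  t5: +0.2186
  t6: +0.5408
  t7: +0.7518
  t8: -0.1428
  t9: +2.6652
  t10: +6.9988
  t11: +0.4663
  t12: -0.0825
  t13: +7.3487
  t14: +1.8551
  t15: +5.1670
  t16: +1.3025
  t17: +0.9445
  t18: +0.7839
  t19: +2.2573
  t20: +0.7967
  t21: +1.1993
  t22: +0.2122
  t23: -0.2678
  t24: +0.5505
  t25: +1.0323
  t26: +0.2325
  t27: +1.0598
  t28: -0.4883
  t29: -0.2234
  t30: +2.0841
  t31: +2.9758
  t32: -0.0010
  t33: +0.0023
  t34: +0.0125
  t35: +13.8216
  t36: -0.1535
  t37: +0.1386
  t38: +1.6309
  t39: -0.0737
  t40: -1.9046
  t41: +6.0553
  t42: +0.6354
  t43: +5.1017
  t44: +0.4094
Σ = +78.3110 → |volume| = 78.31

Directed edges: 132 total; 6 unmatched, e.g. (5.64,-0.06,-0.75)→(4.33,-0.88,-2.67) → open.


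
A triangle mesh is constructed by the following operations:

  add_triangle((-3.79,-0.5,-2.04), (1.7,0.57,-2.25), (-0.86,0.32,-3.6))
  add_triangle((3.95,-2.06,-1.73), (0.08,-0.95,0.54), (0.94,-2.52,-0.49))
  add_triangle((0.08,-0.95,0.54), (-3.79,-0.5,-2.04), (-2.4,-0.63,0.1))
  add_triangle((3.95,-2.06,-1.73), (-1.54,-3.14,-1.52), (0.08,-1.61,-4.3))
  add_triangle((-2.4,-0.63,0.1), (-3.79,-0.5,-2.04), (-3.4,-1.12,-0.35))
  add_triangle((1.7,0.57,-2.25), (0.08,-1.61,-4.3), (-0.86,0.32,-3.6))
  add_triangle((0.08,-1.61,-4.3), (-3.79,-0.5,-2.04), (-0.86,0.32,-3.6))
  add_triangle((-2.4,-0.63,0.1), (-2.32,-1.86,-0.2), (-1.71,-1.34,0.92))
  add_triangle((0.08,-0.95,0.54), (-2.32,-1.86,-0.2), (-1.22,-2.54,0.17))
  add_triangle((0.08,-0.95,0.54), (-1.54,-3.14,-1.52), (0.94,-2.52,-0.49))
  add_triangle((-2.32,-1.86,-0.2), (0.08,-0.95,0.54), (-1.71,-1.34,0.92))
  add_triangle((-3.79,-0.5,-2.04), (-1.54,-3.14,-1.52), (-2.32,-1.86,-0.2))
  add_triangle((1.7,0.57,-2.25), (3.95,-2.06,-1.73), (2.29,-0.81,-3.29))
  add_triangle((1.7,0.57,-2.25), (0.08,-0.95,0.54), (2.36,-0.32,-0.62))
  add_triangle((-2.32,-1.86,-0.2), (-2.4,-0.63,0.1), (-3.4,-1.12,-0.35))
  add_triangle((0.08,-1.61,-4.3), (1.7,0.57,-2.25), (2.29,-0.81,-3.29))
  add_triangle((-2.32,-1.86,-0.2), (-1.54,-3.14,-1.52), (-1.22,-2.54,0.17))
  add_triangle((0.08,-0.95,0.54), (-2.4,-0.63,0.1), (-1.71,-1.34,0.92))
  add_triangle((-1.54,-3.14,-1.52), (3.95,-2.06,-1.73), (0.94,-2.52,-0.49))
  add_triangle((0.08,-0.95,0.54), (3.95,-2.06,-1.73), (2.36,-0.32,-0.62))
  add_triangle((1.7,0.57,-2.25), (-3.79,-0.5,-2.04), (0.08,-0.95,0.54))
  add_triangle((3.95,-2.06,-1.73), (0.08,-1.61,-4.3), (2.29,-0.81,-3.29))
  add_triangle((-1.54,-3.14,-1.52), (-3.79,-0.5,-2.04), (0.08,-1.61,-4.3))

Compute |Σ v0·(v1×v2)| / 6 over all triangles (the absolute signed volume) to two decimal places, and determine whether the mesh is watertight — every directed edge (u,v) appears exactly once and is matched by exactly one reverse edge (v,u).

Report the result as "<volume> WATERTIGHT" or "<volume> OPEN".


37.53 OPEN

Per-triangle v0·(v1×v2)/6:
  t1: -0.1815
  t2: +0.8152
  t3: -0.7461
  t4: +8.8057
  t5: +0.2973
  t6: +2.9204
  t7: +4.4004
  t8: +0.5305
  t9: +0.2141
  t10: +0.9301
  t11: +0.4249
  t12: +2.6239
  t13: +1.8122
  t14: -0.4895
  t15: +0.2190
  t16: +1.7548
  t17: +1.0405
  t18: -0.1360
  t19: +2.7291
  t20: +0.5921
  t21: -1.8119
  t22: +3.4402
  t23: +7.3494
Σ = +37.5350 → |volume| = 37.53

Directed edges: 69 total; 9 unmatched, e.g. (-3.79,-0.5,-2.04)→(-3.4,-1.12,-0.35) → open.


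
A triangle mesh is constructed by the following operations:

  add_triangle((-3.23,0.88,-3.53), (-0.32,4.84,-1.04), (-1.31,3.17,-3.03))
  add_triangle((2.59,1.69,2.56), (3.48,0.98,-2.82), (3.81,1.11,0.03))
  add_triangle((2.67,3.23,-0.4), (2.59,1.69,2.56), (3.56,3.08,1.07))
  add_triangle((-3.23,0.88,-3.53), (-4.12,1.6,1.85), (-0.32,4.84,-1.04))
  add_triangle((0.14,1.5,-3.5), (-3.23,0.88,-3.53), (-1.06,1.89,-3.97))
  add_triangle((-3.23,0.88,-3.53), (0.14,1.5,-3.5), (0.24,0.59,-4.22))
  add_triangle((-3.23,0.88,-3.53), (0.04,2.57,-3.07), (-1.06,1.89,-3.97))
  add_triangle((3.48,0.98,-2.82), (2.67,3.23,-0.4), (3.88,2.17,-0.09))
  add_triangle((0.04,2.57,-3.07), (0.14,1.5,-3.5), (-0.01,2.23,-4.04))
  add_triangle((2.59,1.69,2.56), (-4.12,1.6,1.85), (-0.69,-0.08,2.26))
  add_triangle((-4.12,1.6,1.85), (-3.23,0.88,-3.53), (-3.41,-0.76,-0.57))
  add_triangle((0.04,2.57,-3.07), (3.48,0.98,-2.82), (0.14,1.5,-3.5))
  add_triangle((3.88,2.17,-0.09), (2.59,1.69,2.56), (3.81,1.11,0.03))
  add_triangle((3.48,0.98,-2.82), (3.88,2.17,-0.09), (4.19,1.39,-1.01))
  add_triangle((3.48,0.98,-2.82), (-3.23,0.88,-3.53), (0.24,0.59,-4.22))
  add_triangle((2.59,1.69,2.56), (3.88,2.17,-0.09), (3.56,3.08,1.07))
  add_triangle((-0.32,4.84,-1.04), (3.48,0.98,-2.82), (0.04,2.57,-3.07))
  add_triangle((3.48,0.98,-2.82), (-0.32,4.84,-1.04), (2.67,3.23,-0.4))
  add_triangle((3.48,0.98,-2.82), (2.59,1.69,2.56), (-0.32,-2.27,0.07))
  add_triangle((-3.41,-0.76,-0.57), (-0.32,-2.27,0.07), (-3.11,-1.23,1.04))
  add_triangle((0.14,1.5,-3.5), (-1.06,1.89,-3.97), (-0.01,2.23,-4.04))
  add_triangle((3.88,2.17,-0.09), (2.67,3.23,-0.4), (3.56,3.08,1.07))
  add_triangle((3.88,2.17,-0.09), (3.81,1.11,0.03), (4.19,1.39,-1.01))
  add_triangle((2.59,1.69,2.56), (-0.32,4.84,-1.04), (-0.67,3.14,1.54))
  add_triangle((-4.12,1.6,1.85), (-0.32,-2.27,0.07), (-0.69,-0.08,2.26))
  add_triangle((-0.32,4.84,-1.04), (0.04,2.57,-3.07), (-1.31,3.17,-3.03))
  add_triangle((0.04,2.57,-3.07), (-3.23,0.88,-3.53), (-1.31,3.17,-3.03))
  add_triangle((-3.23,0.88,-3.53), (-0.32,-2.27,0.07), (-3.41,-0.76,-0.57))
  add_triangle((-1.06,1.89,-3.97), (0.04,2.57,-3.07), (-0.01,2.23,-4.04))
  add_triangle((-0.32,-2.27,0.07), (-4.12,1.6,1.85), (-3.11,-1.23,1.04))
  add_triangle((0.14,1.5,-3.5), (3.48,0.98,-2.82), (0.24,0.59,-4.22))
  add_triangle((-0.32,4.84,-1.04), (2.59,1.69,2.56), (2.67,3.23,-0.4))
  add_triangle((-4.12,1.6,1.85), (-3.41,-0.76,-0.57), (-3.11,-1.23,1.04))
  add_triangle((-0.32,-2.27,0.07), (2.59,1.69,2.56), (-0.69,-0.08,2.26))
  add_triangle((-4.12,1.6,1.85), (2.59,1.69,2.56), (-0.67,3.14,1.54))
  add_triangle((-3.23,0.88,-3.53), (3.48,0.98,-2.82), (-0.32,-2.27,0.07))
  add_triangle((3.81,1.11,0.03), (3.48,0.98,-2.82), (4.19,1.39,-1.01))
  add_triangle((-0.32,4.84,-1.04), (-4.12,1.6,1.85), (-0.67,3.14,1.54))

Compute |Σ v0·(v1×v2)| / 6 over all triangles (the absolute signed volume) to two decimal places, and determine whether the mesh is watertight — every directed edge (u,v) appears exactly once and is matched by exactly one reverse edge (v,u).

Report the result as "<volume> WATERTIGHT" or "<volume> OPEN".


118.85 WATERTIGHT

Per-triangle v0·(v1×v2)/6:
  t1: +3.0441
  t2: -1.6368
  t3: +0.5795
  t4: +16.4314
  t5: +0.8208
  t6: +2.4226
  t7: +1.2223
  t8: +3.2877
  t9: +0.1015
  t10: +4.4996
  t11: +6.5878
  t12: +2.4526
  t13: +1.7481
  t14: +1.1184
  t15: -2.3157
  t16: +1.6651
  t17: +6.7576
  t18: +6.9105
  t19: +5.7848
  t20: +1.9115
  t21: +0.3356
  t22: +1.5325
  t23: +0.6756
  t24: +5.9171
  t25: +3.2238
  t26: +2.6327
  t27: +2.4947
  t28: +3.6241
  t29: +0.6094
  t30: +0.4627
  t31: +2.3840
  t32: +6.1586
  t33: +3.0071
  t34: +2.6794
  t35: +5.0682
  t36: +7.9689
  t37: +0.3285
  t38: +6.3532
Σ = +118.8495 → |volume| = 118.85

Directed edges: 114 total, each appears once with its reverse present → watertight.


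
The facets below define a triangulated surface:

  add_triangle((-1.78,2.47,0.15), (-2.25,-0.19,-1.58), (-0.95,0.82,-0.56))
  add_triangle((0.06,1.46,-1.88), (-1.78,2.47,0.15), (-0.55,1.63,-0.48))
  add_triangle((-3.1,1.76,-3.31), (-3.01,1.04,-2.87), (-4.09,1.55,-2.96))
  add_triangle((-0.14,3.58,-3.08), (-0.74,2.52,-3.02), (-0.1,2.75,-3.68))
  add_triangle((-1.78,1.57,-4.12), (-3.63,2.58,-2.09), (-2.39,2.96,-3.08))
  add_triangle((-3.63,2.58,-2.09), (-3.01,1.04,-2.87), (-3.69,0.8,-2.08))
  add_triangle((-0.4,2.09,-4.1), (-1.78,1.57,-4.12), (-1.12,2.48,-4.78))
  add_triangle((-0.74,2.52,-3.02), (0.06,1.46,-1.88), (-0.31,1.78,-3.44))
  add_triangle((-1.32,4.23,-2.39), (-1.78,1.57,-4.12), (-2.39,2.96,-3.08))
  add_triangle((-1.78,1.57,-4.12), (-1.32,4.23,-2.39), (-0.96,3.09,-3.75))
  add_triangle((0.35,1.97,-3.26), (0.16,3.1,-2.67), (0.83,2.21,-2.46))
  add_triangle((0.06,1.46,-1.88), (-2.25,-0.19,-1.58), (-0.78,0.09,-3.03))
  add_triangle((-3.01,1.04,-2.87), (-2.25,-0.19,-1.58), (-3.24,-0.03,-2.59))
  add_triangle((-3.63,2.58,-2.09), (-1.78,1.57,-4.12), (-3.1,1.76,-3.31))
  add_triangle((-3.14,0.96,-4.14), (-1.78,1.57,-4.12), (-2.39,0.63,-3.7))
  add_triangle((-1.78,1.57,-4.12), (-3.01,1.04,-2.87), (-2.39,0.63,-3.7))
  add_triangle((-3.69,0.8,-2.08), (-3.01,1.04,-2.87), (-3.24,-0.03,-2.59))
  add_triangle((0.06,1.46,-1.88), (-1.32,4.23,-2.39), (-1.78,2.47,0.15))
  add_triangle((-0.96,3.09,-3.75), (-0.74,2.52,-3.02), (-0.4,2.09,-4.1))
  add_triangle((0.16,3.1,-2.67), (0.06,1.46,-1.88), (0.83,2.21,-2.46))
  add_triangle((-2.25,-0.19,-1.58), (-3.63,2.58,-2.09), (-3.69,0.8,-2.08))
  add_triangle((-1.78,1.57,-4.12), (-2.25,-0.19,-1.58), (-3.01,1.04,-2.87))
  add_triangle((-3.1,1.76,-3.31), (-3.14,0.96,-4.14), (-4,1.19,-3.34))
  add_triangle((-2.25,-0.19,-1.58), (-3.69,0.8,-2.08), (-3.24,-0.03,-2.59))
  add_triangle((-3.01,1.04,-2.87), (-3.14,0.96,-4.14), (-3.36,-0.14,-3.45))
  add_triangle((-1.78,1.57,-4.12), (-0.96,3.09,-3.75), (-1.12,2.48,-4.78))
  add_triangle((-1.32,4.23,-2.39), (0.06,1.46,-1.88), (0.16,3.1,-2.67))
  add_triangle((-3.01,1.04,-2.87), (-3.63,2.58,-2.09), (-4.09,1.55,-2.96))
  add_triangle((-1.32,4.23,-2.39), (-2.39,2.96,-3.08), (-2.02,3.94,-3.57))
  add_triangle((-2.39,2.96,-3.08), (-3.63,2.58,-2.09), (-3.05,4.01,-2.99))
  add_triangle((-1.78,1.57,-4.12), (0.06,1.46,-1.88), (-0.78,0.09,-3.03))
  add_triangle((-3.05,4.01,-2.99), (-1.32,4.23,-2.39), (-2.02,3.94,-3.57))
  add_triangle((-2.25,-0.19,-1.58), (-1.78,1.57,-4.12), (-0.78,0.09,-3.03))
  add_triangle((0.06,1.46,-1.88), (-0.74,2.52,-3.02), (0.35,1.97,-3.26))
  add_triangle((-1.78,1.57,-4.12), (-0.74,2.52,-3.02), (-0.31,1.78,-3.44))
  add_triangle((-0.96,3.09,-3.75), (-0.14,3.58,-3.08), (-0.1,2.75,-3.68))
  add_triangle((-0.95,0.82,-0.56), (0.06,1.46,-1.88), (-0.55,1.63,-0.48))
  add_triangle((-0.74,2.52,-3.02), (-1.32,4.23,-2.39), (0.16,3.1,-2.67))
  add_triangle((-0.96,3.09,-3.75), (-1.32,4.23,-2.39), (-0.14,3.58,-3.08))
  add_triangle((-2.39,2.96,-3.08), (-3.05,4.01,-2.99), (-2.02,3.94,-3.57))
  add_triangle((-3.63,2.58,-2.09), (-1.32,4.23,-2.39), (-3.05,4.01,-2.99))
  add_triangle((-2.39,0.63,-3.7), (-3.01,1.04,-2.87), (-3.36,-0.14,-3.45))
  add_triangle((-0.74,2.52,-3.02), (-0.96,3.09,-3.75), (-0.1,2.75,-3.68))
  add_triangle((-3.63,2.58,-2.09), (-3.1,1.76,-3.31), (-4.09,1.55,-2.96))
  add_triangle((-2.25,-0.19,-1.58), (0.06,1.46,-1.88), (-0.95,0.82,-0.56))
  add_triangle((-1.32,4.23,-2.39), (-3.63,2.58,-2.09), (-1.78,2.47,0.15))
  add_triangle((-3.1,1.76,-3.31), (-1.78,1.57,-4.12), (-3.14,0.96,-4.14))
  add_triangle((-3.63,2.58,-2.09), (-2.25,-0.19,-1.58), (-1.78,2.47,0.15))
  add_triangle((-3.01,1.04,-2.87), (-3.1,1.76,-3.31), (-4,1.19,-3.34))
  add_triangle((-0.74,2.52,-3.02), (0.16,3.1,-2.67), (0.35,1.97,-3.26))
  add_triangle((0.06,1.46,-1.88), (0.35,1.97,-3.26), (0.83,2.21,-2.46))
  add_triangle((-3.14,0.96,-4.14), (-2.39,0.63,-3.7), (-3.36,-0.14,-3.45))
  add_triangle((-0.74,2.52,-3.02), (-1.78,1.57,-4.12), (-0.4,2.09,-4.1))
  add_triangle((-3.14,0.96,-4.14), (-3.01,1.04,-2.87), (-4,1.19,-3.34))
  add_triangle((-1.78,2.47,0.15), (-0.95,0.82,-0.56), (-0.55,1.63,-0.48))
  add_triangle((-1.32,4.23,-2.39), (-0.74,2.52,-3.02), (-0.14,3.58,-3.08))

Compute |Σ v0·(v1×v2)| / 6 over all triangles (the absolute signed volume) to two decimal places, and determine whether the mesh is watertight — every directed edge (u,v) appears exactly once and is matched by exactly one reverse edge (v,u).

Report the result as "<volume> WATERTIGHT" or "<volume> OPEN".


Per-triangle v0·(v1×v2)/6:
  t1: -0.3674
  t2: +0.2412
  t3: +0.3491
  t4: -0.5068
  t5: +2.0476
  t6: +1.2834
  t7: +0.2777
  t8: +0.2566
  t9: +2.0619
  t10: +1.8324
  t11: +0.5068
  t12: -1.2420
  t13: -0.0837
  t14: +1.1114
  t15: +0.3881
  t16: -0.9188
  t17: +0.7105
  t18: -0.1889
  t19: +0.0395
  t20: -0.2347
  t21: -0.3620
  t22: +0.9050
  t23: +0.8354
  t24: +0.1779
  t25: +0.7325
  t26: +0.7795
  t27: -0.5047
  t28: -0.5309
  t29: -0.6048
  t30: +0.9575
  t31: +0.9078
  t32: +1.3004
  t33: +1.4336
  t34: -0.1337
  t35: +0.9239
  t36: +0.6629
  t37: -0.3131
  t38: +1.2386
  t39: +1.3775
  t40: +0.6284
  t41: +0.6407
  t42: -0.9033
  t43: -0.0224
  t44: +1.0898
  t45: -0.7073
  t46: +3.5280
  t47: +1.1710
  t48: +1.0643
  t49: -0.1297
  t50: +0.8117
  t51: -0.1553
  t52: +0.3869
  t53: -1.0847
  t54: -0.1401
  t55: -0.2424
  t56: -1.0650
Σ = +22.2177 → |volume| = 22.22

Directed edges: 168 total; 6 unmatched, e.g. (-1.12,2.48,-4.78)→(-0.4,2.09,-4.1) → open.

22.22 OPEN


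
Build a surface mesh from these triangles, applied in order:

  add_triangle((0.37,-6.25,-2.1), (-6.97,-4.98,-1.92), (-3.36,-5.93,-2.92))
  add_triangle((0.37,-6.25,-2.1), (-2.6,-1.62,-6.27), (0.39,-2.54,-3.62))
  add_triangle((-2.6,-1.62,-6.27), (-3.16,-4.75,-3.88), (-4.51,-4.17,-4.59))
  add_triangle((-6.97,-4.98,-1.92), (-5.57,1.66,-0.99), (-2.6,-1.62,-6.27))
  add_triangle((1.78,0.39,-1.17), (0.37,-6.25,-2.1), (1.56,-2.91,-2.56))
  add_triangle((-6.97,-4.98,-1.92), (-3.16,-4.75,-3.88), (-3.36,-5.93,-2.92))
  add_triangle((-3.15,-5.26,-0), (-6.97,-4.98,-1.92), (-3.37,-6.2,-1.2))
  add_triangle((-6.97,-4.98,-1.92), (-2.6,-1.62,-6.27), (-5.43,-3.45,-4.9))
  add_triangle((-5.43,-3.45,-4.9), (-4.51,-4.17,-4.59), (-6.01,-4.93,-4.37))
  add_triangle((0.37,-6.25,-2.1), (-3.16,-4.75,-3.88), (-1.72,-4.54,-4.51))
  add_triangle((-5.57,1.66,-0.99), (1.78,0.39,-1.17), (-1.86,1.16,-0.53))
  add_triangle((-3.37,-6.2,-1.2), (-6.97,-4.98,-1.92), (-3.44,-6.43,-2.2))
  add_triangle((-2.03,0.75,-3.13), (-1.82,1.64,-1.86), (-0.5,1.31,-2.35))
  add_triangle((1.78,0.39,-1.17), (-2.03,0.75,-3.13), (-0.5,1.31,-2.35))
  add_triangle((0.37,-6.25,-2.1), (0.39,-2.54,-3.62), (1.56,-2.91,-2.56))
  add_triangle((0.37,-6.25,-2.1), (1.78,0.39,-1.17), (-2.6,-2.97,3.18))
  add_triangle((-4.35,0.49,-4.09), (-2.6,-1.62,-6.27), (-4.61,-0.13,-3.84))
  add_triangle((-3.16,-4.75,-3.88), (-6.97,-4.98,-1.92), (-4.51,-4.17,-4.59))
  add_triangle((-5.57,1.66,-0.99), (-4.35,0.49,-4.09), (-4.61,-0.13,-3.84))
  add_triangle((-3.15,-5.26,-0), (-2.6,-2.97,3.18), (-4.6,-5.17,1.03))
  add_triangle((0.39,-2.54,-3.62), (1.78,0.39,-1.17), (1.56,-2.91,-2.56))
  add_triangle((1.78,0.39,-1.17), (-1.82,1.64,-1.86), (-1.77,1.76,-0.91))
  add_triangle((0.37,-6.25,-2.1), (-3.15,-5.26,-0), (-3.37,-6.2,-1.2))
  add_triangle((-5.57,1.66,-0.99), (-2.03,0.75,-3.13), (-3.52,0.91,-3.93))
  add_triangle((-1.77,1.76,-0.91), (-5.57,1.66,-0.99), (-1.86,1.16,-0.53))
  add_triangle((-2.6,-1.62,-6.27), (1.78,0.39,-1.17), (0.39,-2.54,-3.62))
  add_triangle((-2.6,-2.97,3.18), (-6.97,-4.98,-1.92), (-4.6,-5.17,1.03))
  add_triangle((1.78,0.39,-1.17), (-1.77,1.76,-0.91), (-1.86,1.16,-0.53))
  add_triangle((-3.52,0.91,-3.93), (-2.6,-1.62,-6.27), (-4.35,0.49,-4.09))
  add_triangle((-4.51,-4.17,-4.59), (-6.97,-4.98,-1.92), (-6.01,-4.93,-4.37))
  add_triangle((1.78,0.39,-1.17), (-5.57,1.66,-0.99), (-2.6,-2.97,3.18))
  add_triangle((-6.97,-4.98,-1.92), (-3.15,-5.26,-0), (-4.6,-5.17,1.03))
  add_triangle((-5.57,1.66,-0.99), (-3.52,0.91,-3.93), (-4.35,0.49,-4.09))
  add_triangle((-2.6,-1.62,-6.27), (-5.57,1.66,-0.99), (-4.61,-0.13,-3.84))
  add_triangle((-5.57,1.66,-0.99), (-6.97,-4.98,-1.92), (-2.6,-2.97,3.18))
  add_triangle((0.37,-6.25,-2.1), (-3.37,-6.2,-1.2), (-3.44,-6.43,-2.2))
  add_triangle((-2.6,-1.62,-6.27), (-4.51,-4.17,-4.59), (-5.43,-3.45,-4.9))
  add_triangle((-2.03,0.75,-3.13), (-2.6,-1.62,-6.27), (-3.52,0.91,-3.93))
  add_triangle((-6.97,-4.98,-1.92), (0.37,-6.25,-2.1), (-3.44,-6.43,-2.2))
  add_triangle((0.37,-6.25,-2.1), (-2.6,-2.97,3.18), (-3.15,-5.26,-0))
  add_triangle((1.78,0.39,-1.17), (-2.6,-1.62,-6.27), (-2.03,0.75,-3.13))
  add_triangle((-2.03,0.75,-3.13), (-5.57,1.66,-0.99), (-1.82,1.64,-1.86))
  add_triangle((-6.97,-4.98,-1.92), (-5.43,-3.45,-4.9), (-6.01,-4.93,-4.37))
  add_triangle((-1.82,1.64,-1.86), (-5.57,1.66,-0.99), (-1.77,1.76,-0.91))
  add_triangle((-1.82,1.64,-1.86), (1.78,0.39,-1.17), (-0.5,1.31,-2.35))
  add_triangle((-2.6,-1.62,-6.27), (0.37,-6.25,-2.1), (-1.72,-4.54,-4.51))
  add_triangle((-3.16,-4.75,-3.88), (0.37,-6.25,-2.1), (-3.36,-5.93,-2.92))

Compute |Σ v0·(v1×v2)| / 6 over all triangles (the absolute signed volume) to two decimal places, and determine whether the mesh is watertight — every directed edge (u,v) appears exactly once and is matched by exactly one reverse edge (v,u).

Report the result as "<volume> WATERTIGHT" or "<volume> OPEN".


Per-triangle v0·(v1×v2)/6:
  t1: +6.0653
  t2: +9.1984
  t3: +5.3713
  t4: +36.5357
  t5: +1.0911
  t6: +6.5646
  t7: +4.7723
  t8: -1.8323
  t9: +1.7669
  t10: +5.9668
  t11: -0.6653
  t12: +4.2635
  t13: +0.8772
  t14: +0.9306
  t15: +3.6042
  t16: +4.0851
  t17: +2.4865
  t18: +6.3788
  t19: +2.3694
  t20: +3.4509
  t21: +2.0496
  t22: +0.6933
  t23: +3.6954
  t24: +0.8023
  t25: +0.1066
  t26: +5.1666
  t27: +5.5559
  t28: -0.1525
  t29: +2.2845
  t30: +0.5152
  t31: -2.0551
  t32: +6.1321
  t33: +2.0456
  t34: -1.3929
  t35: +26.2293
  t36: +3.6688
  t37: +4.6474
  t38: +1.6061
  t39: +0.6828
  t40: +9.9537
  t41: +4.2192
  t42: +2.6148
  t43: +3.8697
  t44: +1.1514
  t45: +0.3330
  t46: +3.4802
  t47: +5.5044
Σ = +196.6884 → |volume| = 196.69

Directed edges: 141 total; 3 unmatched, e.g. (-2.6,-1.62,-6.27)→(-3.16,-4.75,-3.88) → open.

196.69 OPEN


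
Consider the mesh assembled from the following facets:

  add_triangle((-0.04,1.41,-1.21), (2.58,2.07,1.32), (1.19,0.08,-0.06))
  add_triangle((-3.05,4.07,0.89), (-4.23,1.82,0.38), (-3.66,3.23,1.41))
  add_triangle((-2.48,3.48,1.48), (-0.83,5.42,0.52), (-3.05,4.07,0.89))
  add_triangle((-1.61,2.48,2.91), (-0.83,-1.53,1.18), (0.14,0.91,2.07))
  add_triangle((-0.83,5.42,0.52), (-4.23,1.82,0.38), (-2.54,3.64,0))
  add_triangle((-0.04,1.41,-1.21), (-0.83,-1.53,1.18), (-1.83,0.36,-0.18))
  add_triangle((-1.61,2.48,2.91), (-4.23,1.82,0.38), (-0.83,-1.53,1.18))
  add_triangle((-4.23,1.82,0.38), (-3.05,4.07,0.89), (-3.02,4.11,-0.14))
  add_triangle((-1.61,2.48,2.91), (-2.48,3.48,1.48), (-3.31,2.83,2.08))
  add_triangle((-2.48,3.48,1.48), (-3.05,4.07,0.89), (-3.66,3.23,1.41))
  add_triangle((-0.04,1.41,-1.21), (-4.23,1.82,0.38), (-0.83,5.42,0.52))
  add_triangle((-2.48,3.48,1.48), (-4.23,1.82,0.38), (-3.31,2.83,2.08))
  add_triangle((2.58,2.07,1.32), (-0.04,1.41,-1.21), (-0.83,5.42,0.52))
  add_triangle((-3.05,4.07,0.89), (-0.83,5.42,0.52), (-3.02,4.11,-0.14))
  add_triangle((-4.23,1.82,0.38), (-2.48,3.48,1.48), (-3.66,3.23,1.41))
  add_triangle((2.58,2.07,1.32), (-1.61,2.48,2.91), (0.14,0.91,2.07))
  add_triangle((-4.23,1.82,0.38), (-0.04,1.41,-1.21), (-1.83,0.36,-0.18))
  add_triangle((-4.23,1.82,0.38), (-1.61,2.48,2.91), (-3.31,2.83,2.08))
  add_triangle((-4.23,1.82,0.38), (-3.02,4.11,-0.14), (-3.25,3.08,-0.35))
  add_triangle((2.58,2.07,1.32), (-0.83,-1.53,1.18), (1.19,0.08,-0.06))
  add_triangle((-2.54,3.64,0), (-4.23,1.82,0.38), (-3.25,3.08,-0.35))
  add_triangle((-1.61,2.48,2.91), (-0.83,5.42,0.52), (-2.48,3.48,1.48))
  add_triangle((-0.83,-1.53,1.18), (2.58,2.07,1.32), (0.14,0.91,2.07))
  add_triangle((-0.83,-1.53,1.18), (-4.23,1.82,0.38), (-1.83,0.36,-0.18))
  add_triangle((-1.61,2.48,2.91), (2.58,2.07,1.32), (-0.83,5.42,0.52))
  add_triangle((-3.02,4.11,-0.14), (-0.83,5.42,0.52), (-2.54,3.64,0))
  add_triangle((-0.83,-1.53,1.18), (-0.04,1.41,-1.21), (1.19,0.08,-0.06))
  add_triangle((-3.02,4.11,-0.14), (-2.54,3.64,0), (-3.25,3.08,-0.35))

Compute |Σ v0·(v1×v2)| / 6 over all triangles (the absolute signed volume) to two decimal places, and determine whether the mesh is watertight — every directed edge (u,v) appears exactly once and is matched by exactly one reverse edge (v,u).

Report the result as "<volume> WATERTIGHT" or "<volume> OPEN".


42.80 WATERTIGHT

Per-triangle v0·(v1×v2)/6:
  t1: +0.8622
  t2: +1.3832
  t3: +1.6339
  t4: +1.6540
  t5: -1.6143
  t6: +0.0833
  t7: +5.0720
  t8: +2.0202
  t9: +1.4716
  t10: +0.6656
  t11: +4.7691
  t12: +1.7865
  t13: +3.6987
  t14: +2.2500
  t15: -0.3722
  t16: +1.9604
  t17: +0.7038
  t18: +0.4946
  t19: +0.7844
  t20: +0.8521
  t21: -0.8823
  t22: +3.4261
  t23: +1.2929
  t24: +0.7913
  t25: +8.2389
  t26: -0.2028
  t27: +0.0355
  t28: -0.0612
Σ = +42.7975 → |volume| = 42.80

Directed edges: 84 total, each appears once with its reverse present → watertight.


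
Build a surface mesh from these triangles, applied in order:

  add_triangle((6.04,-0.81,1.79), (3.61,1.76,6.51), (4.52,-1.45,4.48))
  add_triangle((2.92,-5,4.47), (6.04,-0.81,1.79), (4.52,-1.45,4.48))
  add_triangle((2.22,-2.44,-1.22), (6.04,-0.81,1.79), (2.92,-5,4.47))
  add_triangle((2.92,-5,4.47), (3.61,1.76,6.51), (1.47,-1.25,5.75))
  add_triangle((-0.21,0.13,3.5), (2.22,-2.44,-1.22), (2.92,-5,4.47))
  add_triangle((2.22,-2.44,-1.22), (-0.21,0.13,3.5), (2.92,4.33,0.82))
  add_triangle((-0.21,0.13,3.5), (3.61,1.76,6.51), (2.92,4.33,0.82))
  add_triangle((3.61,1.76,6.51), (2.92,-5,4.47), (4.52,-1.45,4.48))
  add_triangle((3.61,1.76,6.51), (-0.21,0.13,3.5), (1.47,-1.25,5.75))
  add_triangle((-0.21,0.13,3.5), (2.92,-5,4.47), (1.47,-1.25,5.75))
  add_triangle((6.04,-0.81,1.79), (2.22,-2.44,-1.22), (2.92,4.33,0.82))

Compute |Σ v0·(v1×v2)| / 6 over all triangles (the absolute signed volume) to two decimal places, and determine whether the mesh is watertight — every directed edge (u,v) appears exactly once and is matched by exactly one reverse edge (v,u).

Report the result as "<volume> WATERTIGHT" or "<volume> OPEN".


77.72 OPEN

Per-triangle v0·(v1×v2)/6:
  t1: +11.7158
  t2: +11.5070
  t3: +16.4855
  t4: +12.9192
  t5: -2.0158
  t6: -9.5320
  t7: +7.4042
  t8: +12.4388
  t9: +5.0229
  t10: +2.7476
  t11: +9.0237
Σ = +77.7170 → |volume| = 77.72

Directed edges: 33 total; 3 unmatched, e.g. (6.04,-0.81,1.79)→(3.61,1.76,6.51) → open.


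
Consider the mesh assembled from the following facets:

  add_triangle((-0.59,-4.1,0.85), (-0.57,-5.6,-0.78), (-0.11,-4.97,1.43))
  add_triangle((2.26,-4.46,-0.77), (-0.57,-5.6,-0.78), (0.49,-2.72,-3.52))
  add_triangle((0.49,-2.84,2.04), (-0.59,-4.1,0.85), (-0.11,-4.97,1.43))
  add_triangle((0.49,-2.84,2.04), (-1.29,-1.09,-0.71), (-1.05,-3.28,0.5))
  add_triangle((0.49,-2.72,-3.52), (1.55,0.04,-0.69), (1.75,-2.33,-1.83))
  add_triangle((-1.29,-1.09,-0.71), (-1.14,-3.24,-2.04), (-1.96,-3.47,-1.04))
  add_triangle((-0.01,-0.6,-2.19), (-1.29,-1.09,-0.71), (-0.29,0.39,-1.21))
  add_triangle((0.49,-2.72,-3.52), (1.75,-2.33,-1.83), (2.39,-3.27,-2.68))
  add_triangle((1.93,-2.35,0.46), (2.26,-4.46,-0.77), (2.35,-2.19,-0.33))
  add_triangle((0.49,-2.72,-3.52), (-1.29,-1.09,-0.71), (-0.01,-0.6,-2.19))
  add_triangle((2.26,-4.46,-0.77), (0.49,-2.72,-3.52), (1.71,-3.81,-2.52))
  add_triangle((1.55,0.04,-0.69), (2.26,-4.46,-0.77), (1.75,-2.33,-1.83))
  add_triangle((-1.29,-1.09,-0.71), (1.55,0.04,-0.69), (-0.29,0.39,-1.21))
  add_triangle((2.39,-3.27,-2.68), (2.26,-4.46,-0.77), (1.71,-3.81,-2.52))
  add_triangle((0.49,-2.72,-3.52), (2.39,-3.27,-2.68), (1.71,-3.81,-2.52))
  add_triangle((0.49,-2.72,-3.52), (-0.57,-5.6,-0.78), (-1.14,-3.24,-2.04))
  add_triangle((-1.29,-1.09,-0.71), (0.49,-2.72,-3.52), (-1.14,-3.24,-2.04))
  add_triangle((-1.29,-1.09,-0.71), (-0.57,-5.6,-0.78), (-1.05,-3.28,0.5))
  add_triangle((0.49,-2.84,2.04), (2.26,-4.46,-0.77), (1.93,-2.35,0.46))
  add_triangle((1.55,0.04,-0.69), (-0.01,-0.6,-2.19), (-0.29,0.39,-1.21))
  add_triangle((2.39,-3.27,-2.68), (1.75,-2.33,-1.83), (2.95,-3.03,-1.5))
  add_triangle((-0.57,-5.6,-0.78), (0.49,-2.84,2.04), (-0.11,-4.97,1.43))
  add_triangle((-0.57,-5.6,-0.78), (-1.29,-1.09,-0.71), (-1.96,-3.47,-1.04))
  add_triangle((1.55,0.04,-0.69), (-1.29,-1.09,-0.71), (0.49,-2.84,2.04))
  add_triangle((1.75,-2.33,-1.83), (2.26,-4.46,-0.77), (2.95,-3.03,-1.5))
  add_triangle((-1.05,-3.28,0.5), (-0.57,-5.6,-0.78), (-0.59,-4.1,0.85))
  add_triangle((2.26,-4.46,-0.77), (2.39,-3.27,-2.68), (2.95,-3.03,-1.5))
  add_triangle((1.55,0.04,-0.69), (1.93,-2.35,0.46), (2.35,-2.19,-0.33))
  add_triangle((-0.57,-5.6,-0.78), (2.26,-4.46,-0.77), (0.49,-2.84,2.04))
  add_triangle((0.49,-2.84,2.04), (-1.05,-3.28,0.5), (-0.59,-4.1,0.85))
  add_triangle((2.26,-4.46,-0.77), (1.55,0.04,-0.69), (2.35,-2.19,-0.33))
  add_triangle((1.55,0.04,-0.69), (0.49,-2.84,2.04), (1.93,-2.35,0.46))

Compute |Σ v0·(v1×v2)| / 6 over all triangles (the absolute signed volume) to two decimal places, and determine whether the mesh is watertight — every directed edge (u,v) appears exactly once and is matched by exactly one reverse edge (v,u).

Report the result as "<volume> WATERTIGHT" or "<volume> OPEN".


Per-triangle v0·(v1×v2)/6:
  t1: +0.8671
  t2: +7.8501
  t3: +0.3547
  t4: +0.1566
  t5: +1.2841
  t6: +0.5698
  t7: +0.4318
  t8: -0.0319
  t9: +0.7717
  t10: +0.9900
  t11: +0.7294
  t12: +1.3716
  t13: -0.4974
  t14: +1.3616
  t15: +1.2479
  t16: +3.5124
  t17: +0.9032
  t18: +1.4261
  t19: +2.0011
  t20: +0.4328
  t21: -0.0067
  t22: +0.6433
  t23: -0.2245
  t24: -1.5628
  t25: -1.0879
  t26: +0.7956
  t27: +1.6922
  t28: +0.3230
  t29: +6.2776
  t30: +0.4626
  t31: +0.6986
  t32: +0.4278
Σ = +34.1716 → |volume| = 34.17

Directed edges: 96 total; 6 unmatched, e.g. (0.49,-2.72,-3.52)→(1.55,0.04,-0.69) → open.

34.17 OPEN


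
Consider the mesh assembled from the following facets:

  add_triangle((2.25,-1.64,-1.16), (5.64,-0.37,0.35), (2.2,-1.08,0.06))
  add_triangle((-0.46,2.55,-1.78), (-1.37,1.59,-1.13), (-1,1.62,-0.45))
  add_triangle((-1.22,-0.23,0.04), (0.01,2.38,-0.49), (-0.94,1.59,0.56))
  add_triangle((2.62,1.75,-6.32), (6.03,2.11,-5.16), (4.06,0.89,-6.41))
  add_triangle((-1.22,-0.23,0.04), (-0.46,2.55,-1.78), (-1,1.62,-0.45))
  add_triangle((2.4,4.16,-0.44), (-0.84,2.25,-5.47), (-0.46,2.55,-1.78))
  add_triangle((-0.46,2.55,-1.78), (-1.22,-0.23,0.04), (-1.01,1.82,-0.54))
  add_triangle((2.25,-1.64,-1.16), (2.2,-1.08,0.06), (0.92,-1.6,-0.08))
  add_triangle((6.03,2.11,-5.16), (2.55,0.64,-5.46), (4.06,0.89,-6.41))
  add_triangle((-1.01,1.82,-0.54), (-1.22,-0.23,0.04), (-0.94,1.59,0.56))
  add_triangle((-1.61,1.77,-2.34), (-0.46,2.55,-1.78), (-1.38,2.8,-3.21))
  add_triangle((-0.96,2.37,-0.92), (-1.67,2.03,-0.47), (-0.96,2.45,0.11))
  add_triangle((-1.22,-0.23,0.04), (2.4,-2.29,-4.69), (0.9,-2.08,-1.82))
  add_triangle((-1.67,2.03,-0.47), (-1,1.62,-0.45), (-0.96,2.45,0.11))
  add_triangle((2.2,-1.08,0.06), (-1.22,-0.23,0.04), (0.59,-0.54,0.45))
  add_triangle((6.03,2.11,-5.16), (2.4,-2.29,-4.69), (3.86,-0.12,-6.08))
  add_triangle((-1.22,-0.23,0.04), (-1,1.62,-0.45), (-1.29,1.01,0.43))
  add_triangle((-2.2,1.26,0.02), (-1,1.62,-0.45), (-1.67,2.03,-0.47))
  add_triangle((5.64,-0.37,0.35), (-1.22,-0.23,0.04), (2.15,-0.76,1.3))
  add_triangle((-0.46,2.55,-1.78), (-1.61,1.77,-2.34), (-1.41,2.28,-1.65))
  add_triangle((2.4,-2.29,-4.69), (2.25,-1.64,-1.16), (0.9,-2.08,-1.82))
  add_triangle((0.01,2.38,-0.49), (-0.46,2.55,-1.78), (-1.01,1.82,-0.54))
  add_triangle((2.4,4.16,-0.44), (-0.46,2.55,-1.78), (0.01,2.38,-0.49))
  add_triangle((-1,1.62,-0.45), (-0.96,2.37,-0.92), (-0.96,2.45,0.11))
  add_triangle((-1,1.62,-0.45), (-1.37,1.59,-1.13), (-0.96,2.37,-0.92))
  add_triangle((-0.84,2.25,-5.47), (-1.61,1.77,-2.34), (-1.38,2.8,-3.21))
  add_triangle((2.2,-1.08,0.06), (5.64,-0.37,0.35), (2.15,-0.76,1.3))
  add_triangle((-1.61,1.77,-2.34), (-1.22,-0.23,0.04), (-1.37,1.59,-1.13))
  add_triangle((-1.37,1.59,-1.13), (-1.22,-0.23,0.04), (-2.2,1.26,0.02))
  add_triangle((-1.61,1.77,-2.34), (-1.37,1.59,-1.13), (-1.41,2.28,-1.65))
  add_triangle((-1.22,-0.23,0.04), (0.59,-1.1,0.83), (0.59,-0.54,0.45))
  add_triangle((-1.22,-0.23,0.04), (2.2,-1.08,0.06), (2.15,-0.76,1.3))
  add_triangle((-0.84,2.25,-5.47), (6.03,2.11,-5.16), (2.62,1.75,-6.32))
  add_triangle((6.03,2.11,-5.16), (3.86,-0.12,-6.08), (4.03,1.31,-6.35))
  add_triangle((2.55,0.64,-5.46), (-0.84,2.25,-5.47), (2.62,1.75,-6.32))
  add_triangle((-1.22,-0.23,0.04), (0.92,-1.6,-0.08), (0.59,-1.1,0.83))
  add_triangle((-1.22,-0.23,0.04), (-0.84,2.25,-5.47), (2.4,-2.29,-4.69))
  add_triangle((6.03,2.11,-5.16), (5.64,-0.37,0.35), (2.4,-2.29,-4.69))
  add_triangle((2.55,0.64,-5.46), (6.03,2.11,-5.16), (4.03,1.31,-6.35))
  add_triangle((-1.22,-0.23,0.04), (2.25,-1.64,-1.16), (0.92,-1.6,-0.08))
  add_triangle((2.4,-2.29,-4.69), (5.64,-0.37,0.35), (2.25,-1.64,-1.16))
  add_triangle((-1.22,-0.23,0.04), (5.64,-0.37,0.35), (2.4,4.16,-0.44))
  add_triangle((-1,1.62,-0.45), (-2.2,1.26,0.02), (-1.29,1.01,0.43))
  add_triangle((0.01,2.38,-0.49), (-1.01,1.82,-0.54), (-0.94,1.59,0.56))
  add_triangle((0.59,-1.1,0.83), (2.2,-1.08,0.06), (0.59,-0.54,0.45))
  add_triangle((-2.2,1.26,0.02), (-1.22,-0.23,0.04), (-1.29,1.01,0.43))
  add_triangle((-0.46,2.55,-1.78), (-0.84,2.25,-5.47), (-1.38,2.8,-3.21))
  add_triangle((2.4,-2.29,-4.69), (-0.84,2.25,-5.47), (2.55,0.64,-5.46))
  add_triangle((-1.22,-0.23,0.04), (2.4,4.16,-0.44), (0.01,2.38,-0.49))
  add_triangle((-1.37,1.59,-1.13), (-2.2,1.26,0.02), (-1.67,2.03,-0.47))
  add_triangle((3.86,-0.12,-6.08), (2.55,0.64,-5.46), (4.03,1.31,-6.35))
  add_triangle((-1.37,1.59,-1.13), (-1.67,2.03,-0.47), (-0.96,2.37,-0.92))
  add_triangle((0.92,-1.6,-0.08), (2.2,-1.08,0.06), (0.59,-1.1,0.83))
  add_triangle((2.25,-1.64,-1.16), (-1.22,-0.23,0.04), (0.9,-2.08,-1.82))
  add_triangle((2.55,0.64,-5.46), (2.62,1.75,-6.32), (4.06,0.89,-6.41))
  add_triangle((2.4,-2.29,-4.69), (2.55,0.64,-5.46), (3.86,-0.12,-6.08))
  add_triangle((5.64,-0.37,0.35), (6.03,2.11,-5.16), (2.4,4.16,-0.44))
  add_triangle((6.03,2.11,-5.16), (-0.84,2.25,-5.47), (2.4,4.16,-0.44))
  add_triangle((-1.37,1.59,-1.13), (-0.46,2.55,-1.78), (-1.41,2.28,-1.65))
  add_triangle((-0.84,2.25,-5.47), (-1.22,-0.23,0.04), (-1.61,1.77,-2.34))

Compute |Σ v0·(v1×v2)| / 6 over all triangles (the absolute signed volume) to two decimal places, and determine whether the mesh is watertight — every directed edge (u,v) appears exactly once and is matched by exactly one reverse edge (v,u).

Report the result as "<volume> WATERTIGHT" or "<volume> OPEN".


131.06 WATERTIGHT

Per-triangle v0·(v1×v2)/6:
  t1: +1.0357
  t2: +0.3195
  t3: -0.4318
  t4: +4.6332
  t5: -0.4013
  t6: +4.7665
  t7: +0.4265
  t8: +0.4936
  t9: -1.0038
  t10: +0.4223
  t11: +0.2780
  t12: +0.3594
  t13: +1.1109
  t14: -0.1030
  t15: -0.1252
  t16: +4.8382
  t17: -0.2656
  t18: +0.0056
  t19: -0.2727
  t20: +0.4367
  t21: +1.5688
  t22: +0.4757
  t23: +1.1083
  t24: -0.1464
  t25: -0.1209
  t26: +1.0340
  t27: +1.0706
  t28: +0.4039
  t29: +0.3805
  t30: +0.1597
  t31: +0.0031
  t32: +0.3852
  t33: +5.2436
  t34: +4.0089
  t35: +2.6320
  t36: +0.3185
  t37: +5.3238
  t38: +22.4908
  t39: -0.4057
  t40: +0.3708
  t41: +4.1831
  t42: +0.2980
  t43: +0.2063
  t44: +0.4203
  t45: +0.0542
  t46: +0.1453
  t47: +1.2183
  t48: +8.4655
  t49: +0.1944
  t50: +0.3064
  t51: +1.3318
  t52: +0.2629
  t53: +0.3739
  t54: +0.2546
  t55: +1.0211
  t56: +2.4782
  t57: +21.0729
  t58: +24.7766
  t59: +0.0184
  t60: +1.1461
Σ = +131.0563 → |volume| = 131.06

Directed edges: 180 total, each appears once with its reverse present → watertight.
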